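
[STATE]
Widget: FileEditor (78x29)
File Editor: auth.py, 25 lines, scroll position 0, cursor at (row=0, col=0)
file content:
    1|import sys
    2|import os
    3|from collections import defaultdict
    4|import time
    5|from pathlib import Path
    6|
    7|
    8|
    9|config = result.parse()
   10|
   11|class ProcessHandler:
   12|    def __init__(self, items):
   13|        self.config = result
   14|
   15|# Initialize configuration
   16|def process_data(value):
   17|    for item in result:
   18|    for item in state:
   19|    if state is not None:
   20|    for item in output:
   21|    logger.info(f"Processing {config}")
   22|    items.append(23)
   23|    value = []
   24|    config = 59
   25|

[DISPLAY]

█mport sys                                                                   ▲
import os                                                                    █
from collections import defaultdict                                          ░
import time                                                                  ░
from pathlib import Path                                                     ░
                                                                             ░
                                                                             ░
                                                                             ░
config = result.parse()                                                      ░
                                                                             ░
class ProcessHandler:                                                        ░
    def __init__(self, items):                                               ░
        self.config = result                                                 ░
                                                                             ░
# Initialize configuration                                                   ░
def process_data(value):                                                     ░
    for item in result:                                                      ░
    for item in state:                                                       ░
    if state is not None:                                                    ░
    for item in output:                                                      ░
    logger.info(f"Processing {config}")                                      ░
    items.append(23)                                                         ░
    value = []                                                               ░
    config = 59                                                              ░
                                                                             ░
                                                                             ░
                                                                             ░
                                                                             ░
                                                                             ▼


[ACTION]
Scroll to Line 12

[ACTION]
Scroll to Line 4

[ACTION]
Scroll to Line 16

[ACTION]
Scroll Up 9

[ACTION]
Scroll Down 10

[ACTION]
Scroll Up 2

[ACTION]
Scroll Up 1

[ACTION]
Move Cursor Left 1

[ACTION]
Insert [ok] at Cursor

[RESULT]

ok█mport sys                                                                 ▲
import os                                                                    █
from collections import defaultdict                                          ░
import time                                                                  ░
from pathlib import Path                                                     ░
                                                                             ░
                                                                             ░
                                                                             ░
config = result.parse()                                                      ░
                                                                             ░
class ProcessHandler:                                                        ░
    def __init__(self, items):                                               ░
        self.config = result                                                 ░
                                                                             ░
# Initialize configuration                                                   ░
def process_data(value):                                                     ░
    for item in result:                                                      ░
    for item in state:                                                       ░
    if state is not None:                                                    ░
    for item in output:                                                      ░
    logger.info(f"Processing {config}")                                      ░
    items.append(23)                                                         ░
    value = []                                                               ░
    config = 59                                                              ░
                                                                             ░
                                                                             ░
                                                                             ░
                                                                             ░
                                                                             ▼


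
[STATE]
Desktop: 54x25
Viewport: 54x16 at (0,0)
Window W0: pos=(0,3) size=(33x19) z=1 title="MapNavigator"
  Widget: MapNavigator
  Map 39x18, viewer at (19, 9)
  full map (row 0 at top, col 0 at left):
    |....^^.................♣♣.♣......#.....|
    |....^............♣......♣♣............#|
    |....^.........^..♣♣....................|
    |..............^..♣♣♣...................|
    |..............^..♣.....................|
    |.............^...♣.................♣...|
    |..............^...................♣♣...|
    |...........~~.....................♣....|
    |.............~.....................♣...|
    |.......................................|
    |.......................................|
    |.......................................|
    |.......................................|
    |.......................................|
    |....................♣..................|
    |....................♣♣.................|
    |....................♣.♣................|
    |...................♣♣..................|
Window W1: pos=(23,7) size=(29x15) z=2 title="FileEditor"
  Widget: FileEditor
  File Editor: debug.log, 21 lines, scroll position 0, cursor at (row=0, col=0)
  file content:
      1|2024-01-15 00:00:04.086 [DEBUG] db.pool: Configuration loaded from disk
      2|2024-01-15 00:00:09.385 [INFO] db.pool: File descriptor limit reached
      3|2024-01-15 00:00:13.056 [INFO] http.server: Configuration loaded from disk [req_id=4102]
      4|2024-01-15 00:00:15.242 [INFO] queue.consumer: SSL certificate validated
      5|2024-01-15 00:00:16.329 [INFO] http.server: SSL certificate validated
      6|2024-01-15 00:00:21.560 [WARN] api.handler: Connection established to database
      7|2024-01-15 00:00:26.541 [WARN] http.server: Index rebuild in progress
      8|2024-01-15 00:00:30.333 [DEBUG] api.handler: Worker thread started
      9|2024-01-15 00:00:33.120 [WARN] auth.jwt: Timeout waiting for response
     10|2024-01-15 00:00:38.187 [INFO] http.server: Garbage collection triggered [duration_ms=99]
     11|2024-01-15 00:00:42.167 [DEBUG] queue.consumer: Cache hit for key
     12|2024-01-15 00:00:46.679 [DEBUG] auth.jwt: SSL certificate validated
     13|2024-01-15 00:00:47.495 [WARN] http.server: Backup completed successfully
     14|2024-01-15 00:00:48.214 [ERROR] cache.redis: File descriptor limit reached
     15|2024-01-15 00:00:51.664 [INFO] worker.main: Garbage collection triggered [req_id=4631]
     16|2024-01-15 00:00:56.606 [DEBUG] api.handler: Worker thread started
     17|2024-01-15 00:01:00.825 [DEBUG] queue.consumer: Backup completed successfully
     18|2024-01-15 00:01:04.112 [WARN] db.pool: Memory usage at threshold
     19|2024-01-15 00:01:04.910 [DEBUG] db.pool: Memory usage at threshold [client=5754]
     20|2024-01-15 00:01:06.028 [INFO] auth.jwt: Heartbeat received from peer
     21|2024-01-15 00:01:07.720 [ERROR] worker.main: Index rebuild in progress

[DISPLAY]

                                                      
                                                      
                                                      
┏━━━━━━━━━━━━━━━━━━━━━━━━━━━━━━━┓                     
┃ MapNavigator                  ┃                     
┠───────────────────────────────┨                     
┃^.........^..♣♣................┃                     
┃..........^..♣♣♣......┏━━━━━━━━━━━━━━━━━━━━━━━━━━━┓  
┃..........^..♣........┃ FileEditor                ┃  
┃.........^...♣........┠───────────────────────────┨  
┃..........^...........┃█024-01-15 00:00:04.086 [D▲┃  
┃.......~~.............┃2024-01-15 00:00:09.385 [I█┃  
┃.........~............┃2024-01-15 00:00:13.056 [I░┃  
┃...............@......┃2024-01-15 00:00:15.242 [I░┃  
┃......................┃2024-01-15 00:00:16.329 [I░┃  
┃......................┃2024-01-15 00:00:21.560 [W░┃  


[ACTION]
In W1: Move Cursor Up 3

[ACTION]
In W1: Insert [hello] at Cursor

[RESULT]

                                                      
                                                      
                                                      
┏━━━━━━━━━━━━━━━━━━━━━━━━━━━━━━━┓                     
┃ MapNavigator                  ┃                     
┠───────────────────────────────┨                     
┃^.........^..♣♣................┃                     
┃..........^..♣♣♣......┏━━━━━━━━━━━━━━━━━━━━━━━━━━━┓  
┃..........^..♣........┃ FileEditor                ┃  
┃.........^...♣........┠───────────────────────────┨  
┃..........^...........┃hello█024-01-15 00:00:04.0▲┃  
┃.......~~.............┃2024-01-15 00:00:09.385 [I█┃  
┃.........~............┃2024-01-15 00:00:13.056 [I░┃  
┃...............@......┃2024-01-15 00:00:15.242 [I░┃  
┃......................┃2024-01-15 00:00:16.329 [I░┃  
┃......................┃2024-01-15 00:00:21.560 [W░┃  


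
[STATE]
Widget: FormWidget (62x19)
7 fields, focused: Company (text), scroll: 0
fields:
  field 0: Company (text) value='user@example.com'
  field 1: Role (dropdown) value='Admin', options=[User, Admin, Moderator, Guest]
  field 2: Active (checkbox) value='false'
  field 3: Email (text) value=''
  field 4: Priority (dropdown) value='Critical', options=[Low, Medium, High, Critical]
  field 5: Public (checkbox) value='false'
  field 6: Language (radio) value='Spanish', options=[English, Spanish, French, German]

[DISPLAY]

> Company:    [user@example.com                              ]
  Role:       [Admin                                        ▼]
  Active:     [ ]                                             
  Email:      [                                              ]
  Priority:   [Critical                                     ▼]
  Public:     [ ]                                             
  Language:   ( ) English  (●) Spanish  ( ) French  ( ) German
                                                              
                                                              
                                                              
                                                              
                                                              
                                                              
                                                              
                                                              
                                                              
                                                              
                                                              
                                                              


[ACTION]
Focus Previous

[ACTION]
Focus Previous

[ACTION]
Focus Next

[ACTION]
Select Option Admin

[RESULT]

  Company:    [user@example.com                              ]
  Role:       [Admin                                        ▼]
  Active:     [ ]                                             
  Email:      [                                              ]
  Priority:   [Critical                                     ▼]
  Public:     [ ]                                             
> Language:   ( ) English  (●) Spanish  ( ) French  ( ) German
                                                              
                                                              
                                                              
                                                              
                                                              
                                                              
                                                              
                                                              
                                                              
                                                              
                                                              
                                                              


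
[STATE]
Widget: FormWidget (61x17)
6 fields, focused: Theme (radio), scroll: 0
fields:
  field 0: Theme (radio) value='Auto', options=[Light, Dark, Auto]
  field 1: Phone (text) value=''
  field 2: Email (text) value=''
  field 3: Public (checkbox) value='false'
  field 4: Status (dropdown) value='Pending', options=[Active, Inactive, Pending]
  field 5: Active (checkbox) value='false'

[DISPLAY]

> Theme:      ( ) Light  ( ) Dark  (●) Auto                  
  Phone:      [                                             ]
  Email:      [                                             ]
  Public:     [ ]                                            
  Status:     [Pending                                     ▼]
  Active:     [ ]                                            
                                                             
                                                             
                                                             
                                                             
                                                             
                                                             
                                                             
                                                             
                                                             
                                                             
                                                             


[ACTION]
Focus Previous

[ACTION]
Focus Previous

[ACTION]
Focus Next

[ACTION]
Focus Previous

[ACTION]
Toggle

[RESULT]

  Theme:      ( ) Light  ( ) Dark  (●) Auto                  
  Phone:      [                                             ]
  Email:      [                                             ]
  Public:     [ ]                                            
> Status:     [Pending                                     ▼]
  Active:     [ ]                                            
                                                             
                                                             
                                                             
                                                             
                                                             
                                                             
                                                             
                                                             
                                                             
                                                             
                                                             


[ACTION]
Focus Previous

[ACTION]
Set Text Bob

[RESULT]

  Theme:      ( ) Light  ( ) Dark  (●) Auto                  
  Phone:      [                                             ]
  Email:      [                                             ]
> Public:     [ ]                                            
  Status:     [Pending                                     ▼]
  Active:     [ ]                                            
                                                             
                                                             
                                                             
                                                             
                                                             
                                                             
                                                             
                                                             
                                                             
                                                             
                                                             


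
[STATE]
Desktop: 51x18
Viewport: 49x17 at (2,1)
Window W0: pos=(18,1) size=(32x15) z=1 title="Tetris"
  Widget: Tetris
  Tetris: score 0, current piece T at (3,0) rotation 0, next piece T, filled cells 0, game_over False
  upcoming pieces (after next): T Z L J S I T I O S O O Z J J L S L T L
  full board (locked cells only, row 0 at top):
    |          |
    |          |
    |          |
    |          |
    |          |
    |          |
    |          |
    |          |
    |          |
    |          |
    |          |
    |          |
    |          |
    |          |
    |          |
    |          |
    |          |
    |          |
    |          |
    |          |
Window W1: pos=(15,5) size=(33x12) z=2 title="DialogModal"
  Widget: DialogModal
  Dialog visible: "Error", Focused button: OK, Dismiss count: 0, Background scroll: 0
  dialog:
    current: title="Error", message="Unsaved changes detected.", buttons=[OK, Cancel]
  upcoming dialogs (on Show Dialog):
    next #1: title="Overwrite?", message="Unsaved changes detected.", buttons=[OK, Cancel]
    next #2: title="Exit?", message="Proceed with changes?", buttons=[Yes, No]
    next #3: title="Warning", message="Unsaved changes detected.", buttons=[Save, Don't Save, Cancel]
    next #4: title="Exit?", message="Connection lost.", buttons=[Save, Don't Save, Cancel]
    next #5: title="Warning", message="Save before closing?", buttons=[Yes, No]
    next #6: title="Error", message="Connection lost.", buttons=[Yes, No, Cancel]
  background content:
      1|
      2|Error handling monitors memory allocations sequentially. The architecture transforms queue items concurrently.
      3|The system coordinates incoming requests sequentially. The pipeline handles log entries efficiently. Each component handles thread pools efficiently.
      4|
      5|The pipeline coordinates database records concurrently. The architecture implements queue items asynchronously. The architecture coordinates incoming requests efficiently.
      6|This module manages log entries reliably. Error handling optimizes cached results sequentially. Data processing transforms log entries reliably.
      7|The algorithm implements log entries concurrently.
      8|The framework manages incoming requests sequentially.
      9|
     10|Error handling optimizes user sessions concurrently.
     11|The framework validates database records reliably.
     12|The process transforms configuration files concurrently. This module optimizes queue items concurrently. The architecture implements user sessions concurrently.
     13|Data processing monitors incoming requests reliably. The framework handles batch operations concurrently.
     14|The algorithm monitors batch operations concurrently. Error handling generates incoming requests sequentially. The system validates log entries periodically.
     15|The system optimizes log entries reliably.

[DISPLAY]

                ┏━━━━━━━━━━━━━━━━━━━━━━━━━━━━━━┓ 
                ┃ Tetris                       ┃ 
                ┠──────────────────────────────┨ 
                ┃          │Next:              ┃ 
             ┏━━━━━━━━━━━━━━━━━━━━━━━━━━━━━━━┓ ┃ 
             ┃ DialogModal                   ┃ ┃ 
             ┠───────────────────────────────┨ ┃ 
             ┃                               ┃ ┃ 
             ┃Er┌─────────────────────────┐y ┃ ┃ 
             ┃Th│          Error          │ng┃ ┃ 
             ┃  │Unsaved changes detected.│  ┃ ┃ 
             ┃Th│      [OK]  Cancel       │ba┃ ┃ 
             ┃Th└─────────────────────────┘es┃ ┃ 
             ┃The algorithm implements log en┃ ┃ 
             ┃The framework manages incoming ┃━┛ 
             ┗━━━━━━━━━━━━━━━━━━━━━━━━━━━━━━━┛   
                                                 


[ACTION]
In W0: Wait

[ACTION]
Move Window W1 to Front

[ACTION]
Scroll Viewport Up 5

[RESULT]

                                                 
                ┏━━━━━━━━━━━━━━━━━━━━━━━━━━━━━━┓ 
                ┃ Tetris                       ┃ 
                ┠──────────────────────────────┨ 
                ┃          │Next:              ┃ 
             ┏━━━━━━━━━━━━━━━━━━━━━━━━━━━━━━━┓ ┃ 
             ┃ DialogModal                   ┃ ┃ 
             ┠───────────────────────────────┨ ┃ 
             ┃                               ┃ ┃ 
             ┃Er┌─────────────────────────┐y ┃ ┃ 
             ┃Th│          Error          │ng┃ ┃ 
             ┃  │Unsaved changes detected.│  ┃ ┃ 
             ┃Th│      [OK]  Cancel       │ba┃ ┃ 
             ┃Th└─────────────────────────┘es┃ ┃ 
             ┃The algorithm implements log en┃ ┃ 
             ┃The framework manages incoming ┃━┛ 
             ┗━━━━━━━━━━━━━━━━━━━━━━━━━━━━━━━┛   


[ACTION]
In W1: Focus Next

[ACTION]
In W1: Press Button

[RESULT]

                                                 
                ┏━━━━━━━━━━━━━━━━━━━━━━━━━━━━━━┓ 
                ┃ Tetris                       ┃ 
                ┠──────────────────────────────┨ 
                ┃          │Next:              ┃ 
             ┏━━━━━━━━━━━━━━━━━━━━━━━━━━━━━━━┓ ┃ 
             ┃ DialogModal                   ┃ ┃ 
             ┠───────────────────────────────┨ ┃ 
             ┃                               ┃ ┃ 
             ┃Error handling monitors memory ┃ ┃ 
             ┃The system coordinates incoming┃ ┃ 
             ┃                               ┃ ┃ 
             ┃The pipeline coordinates databa┃ ┃ 
             ┃This module manages log entries┃ ┃ 
             ┃The algorithm implements log en┃ ┃ 
             ┃The framework manages incoming ┃━┛ 
             ┗━━━━━━━━━━━━━━━━━━━━━━━━━━━━━━━┛   


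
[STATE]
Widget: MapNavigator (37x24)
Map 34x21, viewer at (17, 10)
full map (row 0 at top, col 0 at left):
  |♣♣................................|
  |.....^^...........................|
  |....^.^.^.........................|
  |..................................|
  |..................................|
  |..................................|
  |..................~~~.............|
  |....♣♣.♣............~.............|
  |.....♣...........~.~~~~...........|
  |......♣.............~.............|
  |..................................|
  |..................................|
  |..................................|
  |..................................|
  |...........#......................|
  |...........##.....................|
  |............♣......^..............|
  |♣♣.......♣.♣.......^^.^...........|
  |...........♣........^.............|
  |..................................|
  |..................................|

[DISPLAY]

                                     
                                     
 ♣♣................................  
 .....^^...........................  
 ....^.^.^.........................  
 ..................................  
 ..................................  
 ..................................  
 ..................~~~.............  
 ....♣♣.♣............~.............  
 .....♣...........~.~~~~...........  
 ......♣.............~.............  
 .................@................  
 ..................................  
 ..................................  
 ..................................  
 ...........#......................  
 ...........##.....................  
 ............♣......^..............  
 ♣♣.......♣.♣.......^^.^...........  
 ...........♣........^.............  
 ..................................  
 ..................................  
                                     


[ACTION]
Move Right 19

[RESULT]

                                     
                                     
...................                  
...................                  
...................                  
...................                  
...................                  
...................                  
...~~~.............                  
.....~.............                  
..~.~~~~...........                  
.....~.............                  
..................@                  
...................                  
...................                  
...................                  
...................                  
...................                  
....^..............                  
....^^.^...........                  
.....^.............                  
...................                  
...................                  
                                     


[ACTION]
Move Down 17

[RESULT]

..~.~~~~...........                  
.....~.............                  
...................                  
...................                  
...................                  
...................                  
...................                  
...................                  
....^..............                  
....^^.^...........                  
.....^.............                  
...................                  
..................@                  
                                     
                                     
                                     
                                     
                                     
                                     
                                     
                                     
                                     
                                     
                                     


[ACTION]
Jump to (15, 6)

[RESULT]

                                     
                                     
                                     
                                     
                                     
                                     
   ♣♣................................
   .....^^...........................
   ....^.^.^.........................
   ..................................
   ..................................
   ..................................
   ...............@..~~~.............
   ....♣♣.♣............~.............
   .....♣...........~.~~~~...........
   ......♣.............~.............
   ..................................
   ..................................
   ..................................
   ..................................
   ...........#......................
   ...........##.....................
   ............♣......^..............
   ♣♣.......♣.♣.......^^.^...........


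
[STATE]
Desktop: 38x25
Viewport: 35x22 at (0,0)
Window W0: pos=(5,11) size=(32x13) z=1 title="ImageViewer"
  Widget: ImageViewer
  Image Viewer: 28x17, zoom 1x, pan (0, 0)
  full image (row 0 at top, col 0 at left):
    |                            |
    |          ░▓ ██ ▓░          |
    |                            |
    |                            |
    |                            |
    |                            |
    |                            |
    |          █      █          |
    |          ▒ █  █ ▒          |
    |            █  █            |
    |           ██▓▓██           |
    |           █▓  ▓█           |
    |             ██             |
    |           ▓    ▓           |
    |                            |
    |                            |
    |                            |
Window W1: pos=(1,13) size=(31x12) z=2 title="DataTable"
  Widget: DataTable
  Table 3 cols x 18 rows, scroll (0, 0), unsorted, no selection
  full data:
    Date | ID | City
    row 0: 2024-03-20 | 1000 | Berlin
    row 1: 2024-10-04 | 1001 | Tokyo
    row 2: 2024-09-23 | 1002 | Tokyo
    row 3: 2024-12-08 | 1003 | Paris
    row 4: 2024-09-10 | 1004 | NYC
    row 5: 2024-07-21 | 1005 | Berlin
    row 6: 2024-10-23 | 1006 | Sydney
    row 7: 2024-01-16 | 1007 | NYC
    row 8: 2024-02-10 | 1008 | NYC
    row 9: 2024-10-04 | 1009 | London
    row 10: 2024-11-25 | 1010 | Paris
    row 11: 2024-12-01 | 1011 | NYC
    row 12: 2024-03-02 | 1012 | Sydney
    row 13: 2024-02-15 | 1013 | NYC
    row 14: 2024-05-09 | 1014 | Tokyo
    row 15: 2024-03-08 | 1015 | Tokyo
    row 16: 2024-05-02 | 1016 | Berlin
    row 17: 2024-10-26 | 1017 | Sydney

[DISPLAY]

                                   
                                   
                                   
                                   
                                   
                                   
                                   
                                   
                                   
                                   
                                   
     ┏━━━━━━━━━━━━━━━━━━━━━━━━━━━━━
     ┃ ImageViewer                 
 ┏━━━━━━━━━━━━━━━━━━━━━━━━━━━━━┓───
 ┃ DataTable                   ┃   
 ┠─────────────────────────────┨   
 ┃Date      │ID  │City         ┃   
 ┃──────────┼────┼──────       ┃   
 ┃2024-03-20│1000│Berlin       ┃   
 ┃2024-10-04│1001│Tokyo        ┃   
 ┃2024-09-23│1002│Tokyo        ┃   
 ┃2024-12-08│1003│Paris        ┃   


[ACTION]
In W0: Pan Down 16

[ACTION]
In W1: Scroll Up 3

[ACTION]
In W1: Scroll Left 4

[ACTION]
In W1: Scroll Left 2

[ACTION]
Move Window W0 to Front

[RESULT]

                                   
                                   
                                   
                                   
                                   
                                   
                                   
                                   
                                   
                                   
                                   
     ┏━━━━━━━━━━━━━━━━━━━━━━━━━━━━━
     ┃ ImageViewer                 
 ┏━━━┠─────────────────────────────
 ┃ Da┃                             
 ┠───┃                             
 ┃Dat┃                             
 ┃───┃                             
 ┃202┃                             
 ┃202┃                             
 ┃202┃                             
 ┃202┃                             


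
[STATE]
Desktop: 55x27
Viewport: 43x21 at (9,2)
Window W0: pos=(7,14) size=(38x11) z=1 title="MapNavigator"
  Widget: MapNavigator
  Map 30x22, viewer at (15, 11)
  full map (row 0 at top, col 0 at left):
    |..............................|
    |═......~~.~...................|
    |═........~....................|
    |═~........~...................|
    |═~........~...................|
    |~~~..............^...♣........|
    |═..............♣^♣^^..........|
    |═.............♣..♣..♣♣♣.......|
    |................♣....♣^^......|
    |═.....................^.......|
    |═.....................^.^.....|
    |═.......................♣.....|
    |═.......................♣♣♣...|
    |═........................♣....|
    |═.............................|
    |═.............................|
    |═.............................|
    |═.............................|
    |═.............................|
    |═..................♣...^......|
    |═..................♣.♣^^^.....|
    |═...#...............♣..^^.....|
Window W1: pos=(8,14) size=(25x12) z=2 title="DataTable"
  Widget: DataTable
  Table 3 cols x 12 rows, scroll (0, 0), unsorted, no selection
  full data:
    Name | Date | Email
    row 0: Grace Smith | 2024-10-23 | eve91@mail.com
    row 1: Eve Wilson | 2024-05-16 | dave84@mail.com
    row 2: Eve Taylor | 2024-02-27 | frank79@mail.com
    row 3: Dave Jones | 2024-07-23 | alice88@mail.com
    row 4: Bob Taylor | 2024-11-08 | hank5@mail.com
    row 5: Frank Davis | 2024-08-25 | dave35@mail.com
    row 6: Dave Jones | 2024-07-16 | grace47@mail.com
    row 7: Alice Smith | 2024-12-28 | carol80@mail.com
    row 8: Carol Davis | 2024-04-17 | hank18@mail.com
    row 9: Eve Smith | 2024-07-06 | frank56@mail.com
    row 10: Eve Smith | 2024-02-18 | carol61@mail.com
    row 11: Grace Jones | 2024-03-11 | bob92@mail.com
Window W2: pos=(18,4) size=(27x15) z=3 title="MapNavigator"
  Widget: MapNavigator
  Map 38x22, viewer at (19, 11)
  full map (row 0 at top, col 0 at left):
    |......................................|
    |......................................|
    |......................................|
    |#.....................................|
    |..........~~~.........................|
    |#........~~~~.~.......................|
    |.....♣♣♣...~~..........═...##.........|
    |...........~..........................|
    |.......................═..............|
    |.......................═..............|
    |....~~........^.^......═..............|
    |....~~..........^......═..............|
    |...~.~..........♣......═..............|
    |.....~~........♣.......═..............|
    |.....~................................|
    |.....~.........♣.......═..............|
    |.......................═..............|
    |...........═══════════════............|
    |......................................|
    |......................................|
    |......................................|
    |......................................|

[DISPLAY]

                                           
                                           
         ┏━━━━━━━━━━━━━━━━━━━━━━━━━┓       
         ┃ MapNavigator            ┃       
         ┠─────────────────────────┨       
         ┃♣...~~..........═...##...┃       
         ┃....~....................┃       
         ┃................═........┃       
         ┃................═........┃       
         ┃.......^.^......═........┃       
         ┃.........^..@...═........┃       
         ┃.........♣......═........┃       
━━━━━━━━━┃........♣.......═........┃       
 DataTabl┃.........................┃       
─────────┃........♣.......═........┃       
Name     ┃................═........┃       
─────────┗━━━━━━━━━━━━━━━━━━━━━━━━━┛       
Grace Smith│2024-10-23│┃^.^.....   ┃       
Eve Wilson │2024-05-16│┃..♣.....   ┃       
Eve Taylor │2024-02-27│┃..♣♣♣...   ┃       
Dave Jones │2024-07-23│┃...♣....   ┃       


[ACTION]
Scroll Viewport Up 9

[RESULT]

                                           
                                           
                                           
                                           
         ┏━━━━━━━━━━━━━━━━━━━━━━━━━┓       
         ┃ MapNavigator            ┃       
         ┠─────────────────────────┨       
         ┃♣...~~..........═...##...┃       
         ┃....~....................┃       
         ┃................═........┃       
         ┃................═........┃       
         ┃.......^.^......═........┃       
         ┃.........^..@...═........┃       
         ┃.........♣......═........┃       
━━━━━━━━━┃........♣.......═........┃       
 DataTabl┃.........................┃       
─────────┃........♣.......═........┃       
Name     ┃................═........┃       
─────────┗━━━━━━━━━━━━━━━━━━━━━━━━━┛       
Grace Smith│2024-10-23│┃^.^.....   ┃       
Eve Wilson │2024-05-16│┃..♣.....   ┃       


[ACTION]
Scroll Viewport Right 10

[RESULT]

                                           
                                           
                                           
                                           
      ┏━━━━━━━━━━━━━━━━━━━━━━━━━┓          
      ┃ MapNavigator            ┃          
      ┠─────────────────────────┨          
      ┃♣...~~..........═...##...┃          
      ┃....~....................┃          
      ┃................═........┃          
      ┃................═........┃          
      ┃.......^.^......═........┃          
      ┃.........^..@...═........┃          
      ┃.........♣......═........┃          
━━━━━━┃........♣.......═........┃          
taTabl┃.........................┃          
──────┃........♣.......═........┃          
e     ┃................═........┃          
──────┗━━━━━━━━━━━━━━━━━━━━━━━━━┛          
ce Smith│2024-10-23│┃^.^.....   ┃          
 Wilson │2024-05-16│┃..♣.....   ┃          


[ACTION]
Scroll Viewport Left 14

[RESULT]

                                           
                                           
                                           
                                           
                  ┏━━━━━━━━━━━━━━━━━━━━━━━━
                  ┃ MapNavigator           
                  ┠────────────────────────
                  ┃♣...~~..........═...##..
                  ┃....~...................
                  ┃................═.......
                  ┃................═.......
                  ┃.......^.^......═.......
                  ┃.........^..@...═.......
                  ┃.........♣......═.......
       ┏┏━━━━━━━━━┃........♣.......═.......
       ┃┃ DataTabl┃........................
       ┠┠─────────┃........♣.......═.......
       ┃┃Name     ┃................═.......
       ┃┃─────────┗━━━━━━━━━━━━━━━━━━━━━━━━
       ┃┃Grace Smith│2024-10-23│┃^.^.....  
       ┃┃Eve Wilson │2024-05-16│┃..♣.....  
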